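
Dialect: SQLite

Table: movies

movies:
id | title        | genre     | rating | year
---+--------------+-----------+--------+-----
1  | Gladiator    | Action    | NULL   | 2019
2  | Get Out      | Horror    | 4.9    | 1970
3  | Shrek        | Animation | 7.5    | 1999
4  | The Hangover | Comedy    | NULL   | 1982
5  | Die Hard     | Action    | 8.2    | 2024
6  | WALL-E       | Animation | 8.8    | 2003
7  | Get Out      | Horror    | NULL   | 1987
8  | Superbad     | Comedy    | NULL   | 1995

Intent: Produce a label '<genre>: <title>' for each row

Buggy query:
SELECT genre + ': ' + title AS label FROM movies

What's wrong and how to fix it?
Bug: '+' is numeric addition; on text columns SQLite converts them to 0 instead of concatenating

Fix: Replace + with || to concatenate text

Corrected query:
SELECT genre || ': ' || title AS label FROM movies

Result:
label               
--------------------
Action: Gladiator   
Horror: Get Out     
Animation: Shrek    
Comedy: The Hangover
Action: Die Hard    
Animation: WALL-E   
Horror: Get Out     
Comedy: Superbad    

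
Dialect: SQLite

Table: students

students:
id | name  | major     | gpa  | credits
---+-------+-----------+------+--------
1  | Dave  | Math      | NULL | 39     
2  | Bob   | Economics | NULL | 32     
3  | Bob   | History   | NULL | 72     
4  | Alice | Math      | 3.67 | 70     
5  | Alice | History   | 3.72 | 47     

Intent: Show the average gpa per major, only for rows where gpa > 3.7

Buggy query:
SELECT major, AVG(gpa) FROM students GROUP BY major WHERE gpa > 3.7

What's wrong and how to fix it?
Bug: WHERE cannot follow GROUP BY

Fix: Place WHERE between FROM and GROUP BY

Corrected query:
SELECT major, AVG(gpa) FROM students WHERE gpa > 3.7 GROUP BY major

Result:
major   | AVG(gpa)
--------+---------
History | 3.72    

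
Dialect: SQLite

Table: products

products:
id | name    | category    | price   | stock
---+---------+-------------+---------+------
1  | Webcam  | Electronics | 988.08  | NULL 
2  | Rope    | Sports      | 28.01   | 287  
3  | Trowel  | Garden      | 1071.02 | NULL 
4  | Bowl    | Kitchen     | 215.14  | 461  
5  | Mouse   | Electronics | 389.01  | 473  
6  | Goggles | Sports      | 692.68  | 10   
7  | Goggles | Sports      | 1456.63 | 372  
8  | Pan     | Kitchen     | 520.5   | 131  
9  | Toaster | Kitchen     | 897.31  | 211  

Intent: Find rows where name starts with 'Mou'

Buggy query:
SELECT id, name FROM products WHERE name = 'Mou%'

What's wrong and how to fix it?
Bug: '=' compares the literal string including the % character; pattern matching needs LIKE

Fix: Use LIKE for wildcard pattern matching

Corrected query:
SELECT id, name FROM products WHERE name LIKE 'Mou%'

Result:
id | name 
---+------
5  | Mouse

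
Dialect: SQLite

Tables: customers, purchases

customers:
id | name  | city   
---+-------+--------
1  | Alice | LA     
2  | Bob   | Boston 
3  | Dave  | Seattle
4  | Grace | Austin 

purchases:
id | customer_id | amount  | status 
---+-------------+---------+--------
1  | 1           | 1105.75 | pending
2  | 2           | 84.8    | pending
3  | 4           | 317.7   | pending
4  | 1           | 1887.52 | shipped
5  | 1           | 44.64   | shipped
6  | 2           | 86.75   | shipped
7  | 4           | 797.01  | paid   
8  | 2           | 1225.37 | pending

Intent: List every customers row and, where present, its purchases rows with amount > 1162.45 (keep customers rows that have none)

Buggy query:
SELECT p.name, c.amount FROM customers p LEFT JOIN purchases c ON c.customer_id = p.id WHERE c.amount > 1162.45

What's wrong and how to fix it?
Bug: A WHERE condition on the right-hand table after LEFT JOIN drops unmatched parents

Fix: Put 'c.amount > 1162.45' in the JOIN's ON clause instead of WHERE

Corrected query:
SELECT p.name, c.amount FROM customers p LEFT JOIN purchases c ON c.customer_id = p.id AND c.amount > 1162.45

Result:
name  | amount 
------+--------
Alice | 1887.52
Bob   | 1225.37
Dave  | NULL   
Grace | NULL   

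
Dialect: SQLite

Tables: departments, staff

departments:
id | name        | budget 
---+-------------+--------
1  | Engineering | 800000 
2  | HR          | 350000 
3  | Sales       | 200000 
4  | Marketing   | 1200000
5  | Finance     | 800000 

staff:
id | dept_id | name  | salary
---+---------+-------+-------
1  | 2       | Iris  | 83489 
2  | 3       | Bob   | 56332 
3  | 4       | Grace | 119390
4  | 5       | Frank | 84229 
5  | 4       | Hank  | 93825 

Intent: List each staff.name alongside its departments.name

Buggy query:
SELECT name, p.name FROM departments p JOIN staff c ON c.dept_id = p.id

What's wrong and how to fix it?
Bug: Both tables have a 'name' column; the unqualified reference is ambiguous

Fix: Prefix ambiguous columns with the table alias

Corrected query:
SELECT c.name, p.name FROM departments p JOIN staff c ON c.dept_id = p.id

Result:
name  | name     
------+----------
Iris  | HR       
Bob   | Sales    
Grace | Marketing
Frank | Finance  
Hank  | Marketing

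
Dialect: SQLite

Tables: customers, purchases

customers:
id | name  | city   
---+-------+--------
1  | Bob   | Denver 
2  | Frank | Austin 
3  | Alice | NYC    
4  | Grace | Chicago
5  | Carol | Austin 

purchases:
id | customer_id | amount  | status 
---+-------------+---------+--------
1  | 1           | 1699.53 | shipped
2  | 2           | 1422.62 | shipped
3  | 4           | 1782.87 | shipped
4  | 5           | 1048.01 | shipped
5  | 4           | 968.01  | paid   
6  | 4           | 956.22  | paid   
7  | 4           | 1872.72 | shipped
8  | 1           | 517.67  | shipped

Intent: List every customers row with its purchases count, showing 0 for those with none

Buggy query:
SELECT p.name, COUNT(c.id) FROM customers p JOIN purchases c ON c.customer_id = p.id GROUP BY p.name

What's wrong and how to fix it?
Bug: INNER JOIN drops customers rows that have no matching purchases rows

Fix: Use LEFT JOIN so parents without children still appear (COUNT(c.id) gives 0)

Corrected query:
SELECT p.name, COUNT(c.id) FROM customers p LEFT JOIN purchases c ON c.customer_id = p.id GROUP BY p.name

Result:
name  | COUNT(c.id)
------+------------
Alice | 0          
Bob   | 2          
Carol | 1          
Frank | 1          
Grace | 4          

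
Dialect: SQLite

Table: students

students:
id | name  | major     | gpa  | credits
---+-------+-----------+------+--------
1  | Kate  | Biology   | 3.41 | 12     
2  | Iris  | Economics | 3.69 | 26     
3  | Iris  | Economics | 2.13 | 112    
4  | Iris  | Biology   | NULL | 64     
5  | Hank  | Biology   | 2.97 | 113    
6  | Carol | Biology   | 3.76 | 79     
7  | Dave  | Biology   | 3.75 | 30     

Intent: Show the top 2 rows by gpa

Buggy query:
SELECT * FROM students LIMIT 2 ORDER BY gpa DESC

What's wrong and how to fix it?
Bug: LIMIT must come after ORDER BY

Fix: Sort with ORDER BY, then apply LIMIT

Corrected query:
SELECT * FROM students ORDER BY gpa DESC LIMIT 2

Result:
id | name  | major   | gpa  | credits
---+-------+---------+------+--------
6  | Carol | Biology | 3.76 | 79     
7  | Dave  | Biology | 3.75 | 30     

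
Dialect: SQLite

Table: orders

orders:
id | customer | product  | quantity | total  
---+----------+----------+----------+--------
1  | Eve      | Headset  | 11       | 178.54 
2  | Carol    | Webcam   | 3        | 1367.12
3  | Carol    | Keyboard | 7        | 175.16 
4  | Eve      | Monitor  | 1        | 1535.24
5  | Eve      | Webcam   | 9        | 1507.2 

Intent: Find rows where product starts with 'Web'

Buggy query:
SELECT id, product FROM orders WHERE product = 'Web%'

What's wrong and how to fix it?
Bug: '=' compares the literal string including the % character; pattern matching needs LIKE

Fix: Use LIKE for wildcard pattern matching

Corrected query:
SELECT id, product FROM orders WHERE product LIKE 'Web%'

Result:
id | product
---+--------
2  | Webcam 
5  | Webcam 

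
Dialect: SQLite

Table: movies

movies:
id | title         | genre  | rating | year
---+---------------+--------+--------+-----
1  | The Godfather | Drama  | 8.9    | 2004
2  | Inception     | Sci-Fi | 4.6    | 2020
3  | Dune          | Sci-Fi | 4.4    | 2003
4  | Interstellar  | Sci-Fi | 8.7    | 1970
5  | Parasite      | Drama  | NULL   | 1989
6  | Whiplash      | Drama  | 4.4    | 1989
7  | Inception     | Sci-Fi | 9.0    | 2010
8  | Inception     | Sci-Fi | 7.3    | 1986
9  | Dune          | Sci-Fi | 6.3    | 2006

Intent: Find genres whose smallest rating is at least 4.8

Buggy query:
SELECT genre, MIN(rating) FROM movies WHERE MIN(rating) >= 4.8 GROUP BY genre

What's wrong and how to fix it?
Bug: Aggregates like MIN are computed per group after WHERE runs

Fix: Replace WHERE with HAVING after the GROUP BY

Corrected query:
SELECT genre, MIN(rating) FROM movies GROUP BY genre HAVING MIN(rating) >= 4.8

Result:
(no rows)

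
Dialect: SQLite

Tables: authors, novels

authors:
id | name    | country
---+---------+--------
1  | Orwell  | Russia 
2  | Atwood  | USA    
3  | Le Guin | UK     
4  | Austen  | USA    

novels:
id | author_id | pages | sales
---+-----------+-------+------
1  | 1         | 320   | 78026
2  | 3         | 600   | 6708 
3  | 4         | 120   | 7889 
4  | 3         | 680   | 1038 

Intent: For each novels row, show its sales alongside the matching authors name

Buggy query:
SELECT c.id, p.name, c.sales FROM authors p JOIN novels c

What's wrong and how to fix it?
Bug: Missing join condition: each novels row is matched to all authors rows instead of just its own

Fix: Specify the join condition linking the foreign key to the parent id

Corrected query:
SELECT c.id, p.name, c.sales FROM authors p JOIN novels c ON c.author_id = p.id

Result:
id | name    | sales
---+---------+------
1  | Orwell  | 78026
2  | Le Guin | 6708 
3  | Austen  | 7889 
4  | Le Guin | 1038 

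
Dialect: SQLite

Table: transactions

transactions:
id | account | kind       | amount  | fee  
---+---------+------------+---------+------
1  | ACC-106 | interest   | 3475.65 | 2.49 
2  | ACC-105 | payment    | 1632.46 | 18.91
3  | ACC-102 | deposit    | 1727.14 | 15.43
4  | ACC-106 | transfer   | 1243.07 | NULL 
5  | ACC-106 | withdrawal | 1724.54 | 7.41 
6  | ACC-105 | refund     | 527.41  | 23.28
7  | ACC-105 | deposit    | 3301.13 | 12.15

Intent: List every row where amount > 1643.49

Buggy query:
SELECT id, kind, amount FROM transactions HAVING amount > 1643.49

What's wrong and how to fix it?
Bug: HAVING filters the output of aggregation, but this query has no GROUP BY and no aggregate functions, so SQLite rejects it (HAVING clause on a non-aggregate query); the condition here is per row

Fix: Use WHERE for row-level filtering

Corrected query:
SELECT id, kind, amount FROM transactions WHERE amount > 1643.49

Result:
id | kind       | amount 
---+------------+--------
1  | interest   | 3475.65
3  | deposit    | 1727.14
5  | withdrawal | 1724.54
7  | deposit    | 3301.13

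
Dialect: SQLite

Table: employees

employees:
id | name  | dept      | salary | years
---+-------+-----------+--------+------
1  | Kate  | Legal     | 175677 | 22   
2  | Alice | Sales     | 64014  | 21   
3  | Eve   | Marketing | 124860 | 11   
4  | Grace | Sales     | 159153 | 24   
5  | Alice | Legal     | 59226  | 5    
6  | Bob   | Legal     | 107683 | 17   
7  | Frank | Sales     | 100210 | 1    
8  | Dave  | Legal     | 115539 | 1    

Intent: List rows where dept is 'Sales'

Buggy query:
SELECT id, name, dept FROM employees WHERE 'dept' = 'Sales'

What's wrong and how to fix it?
Bug: Single quotes denote string literals in SQL; the column name is being compared as a constant string

Fix: Remove the quotes around the column name (or use double quotes for an identifier)

Corrected query:
SELECT id, name, dept FROM employees WHERE dept = 'Sales'

Result:
id | name  | dept 
---+-------+------
2  | Alice | Sales
4  | Grace | Sales
7  | Frank | Sales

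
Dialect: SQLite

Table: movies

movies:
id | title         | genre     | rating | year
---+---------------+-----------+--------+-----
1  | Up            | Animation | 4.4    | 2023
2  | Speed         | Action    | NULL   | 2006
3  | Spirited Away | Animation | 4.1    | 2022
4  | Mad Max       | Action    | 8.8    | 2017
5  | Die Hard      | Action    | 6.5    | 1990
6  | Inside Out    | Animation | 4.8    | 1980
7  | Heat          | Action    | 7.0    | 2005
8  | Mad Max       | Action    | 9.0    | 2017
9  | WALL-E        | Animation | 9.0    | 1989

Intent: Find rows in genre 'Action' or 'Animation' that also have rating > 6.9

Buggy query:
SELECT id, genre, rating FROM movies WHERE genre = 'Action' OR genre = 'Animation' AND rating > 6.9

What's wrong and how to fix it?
Bug: AND binds tighter than OR, so this parses as genre = 'Action' OR (genre = 'Animation' AND rating > 6.9)

Fix: Group the OR with parentheses (or use IN), then AND the threshold

Corrected query:
SELECT id, genre, rating FROM movies WHERE (genre = 'Action' OR genre = 'Animation') AND rating > 6.9

Result:
id | genre     | rating
---+-----------+-------
4  | Action    | 8.8   
7  | Action    | 7     
8  | Action    | 9     
9  | Animation | 9     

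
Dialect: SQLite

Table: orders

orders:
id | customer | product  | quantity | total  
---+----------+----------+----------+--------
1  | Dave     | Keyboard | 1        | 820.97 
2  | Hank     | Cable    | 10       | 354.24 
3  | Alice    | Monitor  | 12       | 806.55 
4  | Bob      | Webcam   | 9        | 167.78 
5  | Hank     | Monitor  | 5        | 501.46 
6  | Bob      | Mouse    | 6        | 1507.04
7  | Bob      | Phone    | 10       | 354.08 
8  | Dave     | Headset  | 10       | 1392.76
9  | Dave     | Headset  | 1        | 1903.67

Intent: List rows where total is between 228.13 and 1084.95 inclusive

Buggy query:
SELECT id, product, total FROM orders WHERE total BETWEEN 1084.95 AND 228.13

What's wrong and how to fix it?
Bug: The bounds are reversed; BETWEEN a AND b requires a <= b to match anything

Fix: Write BETWEEN 228.13 AND 1084.95

Corrected query:
SELECT id, product, total FROM orders WHERE total BETWEEN 228.13 AND 1084.95

Result:
id | product  | total 
---+----------+-------
1  | Keyboard | 820.97
2  | Cable    | 354.24
3  | Monitor  | 806.55
5  | Monitor  | 501.46
7  | Phone    | 354.08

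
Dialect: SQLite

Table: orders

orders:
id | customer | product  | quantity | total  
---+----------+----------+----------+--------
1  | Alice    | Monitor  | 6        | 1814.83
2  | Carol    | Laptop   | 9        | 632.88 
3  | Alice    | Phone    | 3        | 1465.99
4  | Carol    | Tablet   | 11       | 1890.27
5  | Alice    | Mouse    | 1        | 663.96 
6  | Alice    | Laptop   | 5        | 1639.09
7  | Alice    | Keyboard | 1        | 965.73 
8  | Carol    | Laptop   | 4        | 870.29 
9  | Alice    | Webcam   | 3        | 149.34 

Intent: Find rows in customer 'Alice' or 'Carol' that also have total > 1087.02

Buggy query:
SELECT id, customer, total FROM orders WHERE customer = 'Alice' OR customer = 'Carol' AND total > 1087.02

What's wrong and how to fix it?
Bug: AND binds tighter than OR, so this parses as customer = 'Alice' OR (customer = 'Carol' AND total > 1087.02)

Fix: Add parentheses around the OR so the AND applies to both alternatives

Corrected query:
SELECT id, customer, total FROM orders WHERE (customer = 'Alice' OR customer = 'Carol') AND total > 1087.02

Result:
id | customer | total  
---+----------+--------
1  | Alice    | 1814.83
3  | Alice    | 1465.99
4  | Carol    | 1890.27
6  | Alice    | 1639.09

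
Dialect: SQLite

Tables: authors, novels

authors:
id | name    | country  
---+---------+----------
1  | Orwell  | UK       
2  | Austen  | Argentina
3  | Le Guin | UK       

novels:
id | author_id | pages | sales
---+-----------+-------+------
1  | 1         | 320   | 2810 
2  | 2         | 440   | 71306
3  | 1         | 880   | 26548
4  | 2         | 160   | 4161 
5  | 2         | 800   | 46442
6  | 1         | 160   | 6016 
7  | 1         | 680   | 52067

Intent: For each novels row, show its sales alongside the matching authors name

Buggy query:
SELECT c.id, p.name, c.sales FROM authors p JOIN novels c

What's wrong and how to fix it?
Bug: JOIN with no ON clause produces a cartesian product; every novels row pairs with every authors row

Fix: Specify the join condition linking the foreign key to the parent id

Corrected query:
SELECT c.id, p.name, c.sales FROM authors p JOIN novels c ON c.author_id = p.id

Result:
id | name   | sales
---+--------+------
1  | Orwell | 2810 
2  | Austen | 71306
3  | Orwell | 26548
4  | Austen | 4161 
5  | Austen | 46442
6  | Orwell | 6016 
7  | Orwell | 52067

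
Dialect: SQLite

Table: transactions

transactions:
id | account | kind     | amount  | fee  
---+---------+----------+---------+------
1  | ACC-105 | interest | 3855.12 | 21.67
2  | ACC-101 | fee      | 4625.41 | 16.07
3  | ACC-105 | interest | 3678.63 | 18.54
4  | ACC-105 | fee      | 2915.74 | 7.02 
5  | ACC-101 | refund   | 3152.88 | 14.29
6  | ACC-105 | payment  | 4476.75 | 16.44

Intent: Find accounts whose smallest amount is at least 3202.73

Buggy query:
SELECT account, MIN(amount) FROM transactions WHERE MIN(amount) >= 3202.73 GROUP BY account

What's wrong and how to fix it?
Bug: Aggregates like MIN are computed per group after WHERE runs

Fix: Use HAVING for the per-group MIN condition

Corrected query:
SELECT account, MIN(amount) FROM transactions GROUP BY account HAVING MIN(amount) >= 3202.73

Result:
(no rows)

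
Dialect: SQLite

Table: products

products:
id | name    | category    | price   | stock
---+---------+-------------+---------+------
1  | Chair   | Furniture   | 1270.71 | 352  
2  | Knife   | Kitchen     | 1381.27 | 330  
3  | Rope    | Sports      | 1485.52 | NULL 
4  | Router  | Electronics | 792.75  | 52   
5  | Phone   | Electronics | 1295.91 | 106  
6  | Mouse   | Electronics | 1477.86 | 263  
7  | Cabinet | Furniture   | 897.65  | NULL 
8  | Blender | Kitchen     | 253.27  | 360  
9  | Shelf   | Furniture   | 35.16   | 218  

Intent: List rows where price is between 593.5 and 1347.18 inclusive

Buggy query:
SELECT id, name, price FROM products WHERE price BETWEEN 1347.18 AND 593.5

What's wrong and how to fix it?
Bug: BETWEEN expects the lower bound first; with 1347.18 AND 593.5 the range is empty

Fix: Write BETWEEN 593.5 AND 1347.18

Corrected query:
SELECT id, name, price FROM products WHERE price BETWEEN 593.5 AND 1347.18

Result:
id | name    | price  
---+---------+--------
1  | Chair   | 1270.71
4  | Router  | 792.75 
5  | Phone   | 1295.91
7  | Cabinet | 897.65 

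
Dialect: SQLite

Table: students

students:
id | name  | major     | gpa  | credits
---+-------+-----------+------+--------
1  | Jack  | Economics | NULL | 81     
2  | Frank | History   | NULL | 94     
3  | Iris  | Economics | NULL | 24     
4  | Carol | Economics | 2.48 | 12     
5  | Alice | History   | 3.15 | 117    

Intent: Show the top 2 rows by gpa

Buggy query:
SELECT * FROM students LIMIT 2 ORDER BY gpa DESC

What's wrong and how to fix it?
Bug: LIMIT must come after ORDER BY

Fix: Sort with ORDER BY, then apply LIMIT

Corrected query:
SELECT * FROM students ORDER BY gpa DESC LIMIT 2

Result:
id | name  | major     | gpa  | credits
---+-------+-----------+------+--------
5  | Alice | History   | 3.15 | 117    
4  | Carol | Economics | 2.48 | 12     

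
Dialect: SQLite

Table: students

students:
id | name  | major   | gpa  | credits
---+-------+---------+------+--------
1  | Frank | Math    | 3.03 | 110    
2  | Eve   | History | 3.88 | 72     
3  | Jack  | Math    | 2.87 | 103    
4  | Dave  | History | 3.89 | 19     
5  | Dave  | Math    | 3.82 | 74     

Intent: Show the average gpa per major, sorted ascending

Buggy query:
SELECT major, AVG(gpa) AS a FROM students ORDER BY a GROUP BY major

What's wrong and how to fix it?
Bug: GROUP BY must precede ORDER BY

Fix: Reorder: SELECT … FROM … GROUP BY … ORDER BY …

Corrected query:
SELECT major, AVG(gpa) AS a FROM students GROUP BY major ORDER BY a

Result:
major   | a    
--------+------
Math    | 3.24 
History | 3.885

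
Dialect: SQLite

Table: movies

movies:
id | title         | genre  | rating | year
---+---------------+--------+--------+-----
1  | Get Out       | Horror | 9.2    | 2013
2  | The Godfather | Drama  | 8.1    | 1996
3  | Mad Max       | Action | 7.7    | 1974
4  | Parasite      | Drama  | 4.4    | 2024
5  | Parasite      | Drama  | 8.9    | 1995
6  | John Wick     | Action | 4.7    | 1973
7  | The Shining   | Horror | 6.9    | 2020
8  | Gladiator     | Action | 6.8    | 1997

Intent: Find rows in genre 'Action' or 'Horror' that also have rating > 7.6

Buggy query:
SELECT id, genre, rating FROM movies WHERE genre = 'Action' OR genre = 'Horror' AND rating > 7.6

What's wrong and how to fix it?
Bug: Without parentheses, AND is evaluated before OR, so the rating filter only applies to the 'Horror' branch

Fix: Add parentheses around the OR so the AND applies to both alternatives

Corrected query:
SELECT id, genre, rating FROM movies WHERE (genre = 'Action' OR genre = 'Horror') AND rating > 7.6

Result:
id | genre  | rating
---+--------+-------
1  | Horror | 9.2   
3  | Action | 7.7   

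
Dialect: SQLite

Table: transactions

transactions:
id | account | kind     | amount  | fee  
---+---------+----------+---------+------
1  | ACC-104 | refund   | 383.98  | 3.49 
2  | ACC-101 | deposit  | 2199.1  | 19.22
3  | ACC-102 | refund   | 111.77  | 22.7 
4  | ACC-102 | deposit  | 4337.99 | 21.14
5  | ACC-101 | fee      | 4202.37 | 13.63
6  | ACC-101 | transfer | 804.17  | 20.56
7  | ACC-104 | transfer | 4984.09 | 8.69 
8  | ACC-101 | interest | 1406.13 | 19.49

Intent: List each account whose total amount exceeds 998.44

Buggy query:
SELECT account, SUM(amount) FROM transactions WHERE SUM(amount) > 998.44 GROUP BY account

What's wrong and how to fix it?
Bug: Aggregate functions cannot appear in a WHERE clause

Fix: Use HAVING (which filters groups after aggregation) instead of WHERE

Corrected query:
SELECT account, SUM(amount) FROM transactions GROUP BY account HAVING SUM(amount) > 998.44

Result:
account | SUM(amount)
--------+------------
ACC-101 | 8611.77    
ACC-102 | 4449.76    
ACC-104 | 5368.07    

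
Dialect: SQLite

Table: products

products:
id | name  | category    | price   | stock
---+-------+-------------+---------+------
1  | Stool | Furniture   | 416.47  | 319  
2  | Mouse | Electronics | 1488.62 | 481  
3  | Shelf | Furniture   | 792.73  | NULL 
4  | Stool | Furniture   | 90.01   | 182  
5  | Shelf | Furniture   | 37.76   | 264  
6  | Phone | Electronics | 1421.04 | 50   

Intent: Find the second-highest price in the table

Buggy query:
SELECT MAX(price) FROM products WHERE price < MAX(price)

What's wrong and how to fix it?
Bug: MAX(price) on the right of the comparison is an aggregate-in-WHERE error

Fix: Put the inner MAX in a scalar subquery

Corrected query:
SELECT MAX(price) FROM products WHERE price < (SELECT MAX(price) FROM products)

Result:
MAX(price)
----------
1421.04   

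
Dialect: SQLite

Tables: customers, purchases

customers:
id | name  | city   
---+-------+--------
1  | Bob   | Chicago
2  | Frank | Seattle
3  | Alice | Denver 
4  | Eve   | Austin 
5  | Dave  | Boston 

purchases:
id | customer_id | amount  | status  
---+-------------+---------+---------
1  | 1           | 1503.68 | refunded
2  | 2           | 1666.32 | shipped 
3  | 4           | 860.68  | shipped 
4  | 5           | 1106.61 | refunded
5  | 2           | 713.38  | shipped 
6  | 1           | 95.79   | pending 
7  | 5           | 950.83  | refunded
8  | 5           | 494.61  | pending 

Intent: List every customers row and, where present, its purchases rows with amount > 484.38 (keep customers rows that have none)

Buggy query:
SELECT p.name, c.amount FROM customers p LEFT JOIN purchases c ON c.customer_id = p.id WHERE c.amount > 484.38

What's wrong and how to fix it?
Bug: Filtering c.amount in WHERE discards the NULL rows produced by LEFT JOIN, turning it into an inner join

Fix: Move the right-table condition into the ON clause so unmatched parents are kept

Corrected query:
SELECT p.name, c.amount FROM customers p LEFT JOIN purchases c ON c.customer_id = p.id AND c.amount > 484.38

Result:
name  | amount 
------+--------
Bob   | 1503.68
Frank | 713.38 
Frank | 1666.32
Alice | NULL   
Eve   | 860.68 
Dave  | 494.61 
Dave  | 950.83 
Dave  | 1106.61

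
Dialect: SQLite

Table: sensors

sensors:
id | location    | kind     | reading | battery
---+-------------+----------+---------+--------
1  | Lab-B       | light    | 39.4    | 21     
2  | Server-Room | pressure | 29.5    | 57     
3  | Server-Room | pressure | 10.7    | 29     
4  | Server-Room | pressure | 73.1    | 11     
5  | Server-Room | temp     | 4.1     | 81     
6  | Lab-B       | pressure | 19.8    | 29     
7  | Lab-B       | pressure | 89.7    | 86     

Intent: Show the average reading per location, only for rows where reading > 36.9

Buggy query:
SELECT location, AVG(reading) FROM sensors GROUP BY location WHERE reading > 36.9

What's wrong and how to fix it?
Bug: WHERE cannot follow GROUP BY

Fix: Move the WHERE clause before GROUP BY

Corrected query:
SELECT location, AVG(reading) FROM sensors WHERE reading > 36.9 GROUP BY location

Result:
location    | AVG(reading)
------------+-------------
Lab-B       | 64.55       
Server-Room | 73.1        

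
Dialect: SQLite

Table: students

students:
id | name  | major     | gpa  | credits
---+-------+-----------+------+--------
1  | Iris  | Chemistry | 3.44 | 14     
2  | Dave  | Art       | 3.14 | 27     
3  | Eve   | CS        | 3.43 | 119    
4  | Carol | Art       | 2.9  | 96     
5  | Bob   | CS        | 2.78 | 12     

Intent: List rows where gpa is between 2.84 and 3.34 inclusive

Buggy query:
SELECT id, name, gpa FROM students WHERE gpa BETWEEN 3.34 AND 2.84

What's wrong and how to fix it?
Bug: BETWEEN expects the lower bound first; with 3.34 AND 2.84 the range is empty

Fix: Write BETWEEN 2.84 AND 3.34

Corrected query:
SELECT id, name, gpa FROM students WHERE gpa BETWEEN 2.84 AND 3.34

Result:
id | name  | gpa 
---+-------+-----
2  | Dave  | 3.14
4  | Carol | 2.9 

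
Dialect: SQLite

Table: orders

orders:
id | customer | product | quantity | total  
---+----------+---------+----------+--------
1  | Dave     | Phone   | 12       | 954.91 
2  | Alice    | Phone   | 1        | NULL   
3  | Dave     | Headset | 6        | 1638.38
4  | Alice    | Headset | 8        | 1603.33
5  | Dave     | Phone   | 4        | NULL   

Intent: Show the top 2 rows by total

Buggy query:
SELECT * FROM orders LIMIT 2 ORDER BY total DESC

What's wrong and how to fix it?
Bug: LIMIT must come after ORDER BY

Fix: Swap the clauses: ORDER BY first, then LIMIT

Corrected query:
SELECT * FROM orders ORDER BY total DESC LIMIT 2

Result:
id | customer | product | quantity | total  
---+----------+---------+----------+--------
3  | Dave     | Headset | 6        | 1638.38
4  | Alice    | Headset | 8        | 1603.33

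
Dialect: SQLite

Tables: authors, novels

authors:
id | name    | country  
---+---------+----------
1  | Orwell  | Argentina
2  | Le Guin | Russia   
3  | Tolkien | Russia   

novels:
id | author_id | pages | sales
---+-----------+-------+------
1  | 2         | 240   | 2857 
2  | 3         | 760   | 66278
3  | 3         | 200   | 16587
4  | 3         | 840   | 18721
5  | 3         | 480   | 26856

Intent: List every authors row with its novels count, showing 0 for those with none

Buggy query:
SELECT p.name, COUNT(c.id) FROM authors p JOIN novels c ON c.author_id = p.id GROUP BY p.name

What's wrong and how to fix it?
Bug: An inner join excludes parents with zero children

Fix: Switch to LEFT JOIN to retain unmatched parent rows

Corrected query:
SELECT p.name, COUNT(c.id) FROM authors p LEFT JOIN novels c ON c.author_id = p.id GROUP BY p.name

Result:
name    | COUNT(c.id)
--------+------------
Le Guin | 1          
Orwell  | 0          
Tolkien | 4          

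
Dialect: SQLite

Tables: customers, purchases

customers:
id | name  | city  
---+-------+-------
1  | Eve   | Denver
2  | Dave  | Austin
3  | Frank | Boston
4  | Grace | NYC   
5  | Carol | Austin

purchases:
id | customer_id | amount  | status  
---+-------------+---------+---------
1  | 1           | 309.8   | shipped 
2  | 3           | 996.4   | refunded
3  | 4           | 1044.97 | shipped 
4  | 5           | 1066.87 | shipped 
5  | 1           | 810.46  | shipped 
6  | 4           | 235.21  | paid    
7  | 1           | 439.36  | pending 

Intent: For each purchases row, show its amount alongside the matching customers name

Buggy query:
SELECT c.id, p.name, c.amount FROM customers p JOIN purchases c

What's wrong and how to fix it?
Bug: JOIN with no ON clause produces a cartesian product; every purchases row pairs with every customers row

Fix: Specify the join condition linking the foreign key to the parent id

Corrected query:
SELECT c.id, p.name, c.amount FROM customers p JOIN purchases c ON c.customer_id = p.id

Result:
id | name  | amount 
---+-------+--------
1  | Eve   | 309.8  
2  | Frank | 996.4  
3  | Grace | 1044.97
4  | Carol | 1066.87
5  | Eve   | 810.46 
6  | Grace | 235.21 
7  | Eve   | 439.36 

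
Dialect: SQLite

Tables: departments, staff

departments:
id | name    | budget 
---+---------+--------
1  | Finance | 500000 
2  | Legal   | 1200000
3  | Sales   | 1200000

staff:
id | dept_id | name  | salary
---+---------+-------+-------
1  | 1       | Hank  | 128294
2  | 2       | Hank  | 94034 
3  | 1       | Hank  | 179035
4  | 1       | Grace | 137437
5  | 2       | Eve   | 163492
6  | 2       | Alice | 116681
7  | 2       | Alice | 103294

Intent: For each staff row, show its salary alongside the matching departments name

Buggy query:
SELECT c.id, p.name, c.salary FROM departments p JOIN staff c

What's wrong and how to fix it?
Bug: JOIN with no ON clause produces a cartesian product; every staff row pairs with every departments row

Fix: Add ON c.dept_id = p.id to the JOIN

Corrected query:
SELECT c.id, p.name, c.salary FROM departments p JOIN staff c ON c.dept_id = p.id

Result:
id | name    | salary
---+---------+-------
1  | Finance | 128294
2  | Legal   | 94034 
3  | Finance | 179035
4  | Finance | 137437
5  | Legal   | 163492
6  | Legal   | 116681
7  | Legal   | 103294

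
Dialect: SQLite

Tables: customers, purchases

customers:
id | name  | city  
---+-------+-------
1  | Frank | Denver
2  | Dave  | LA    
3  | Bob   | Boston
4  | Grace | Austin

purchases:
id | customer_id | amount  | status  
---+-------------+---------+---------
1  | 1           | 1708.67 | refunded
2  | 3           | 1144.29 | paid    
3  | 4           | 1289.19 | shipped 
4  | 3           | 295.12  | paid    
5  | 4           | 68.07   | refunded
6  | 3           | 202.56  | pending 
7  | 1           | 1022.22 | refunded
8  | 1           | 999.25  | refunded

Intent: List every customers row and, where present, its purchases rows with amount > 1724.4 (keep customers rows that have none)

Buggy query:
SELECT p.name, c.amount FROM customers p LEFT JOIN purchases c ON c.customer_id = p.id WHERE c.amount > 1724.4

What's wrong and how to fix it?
Bug: Filtering c.amount in WHERE discards the NULL rows produced by LEFT JOIN, turning it into an inner join

Fix: Put 'c.amount > 1724.4' in the JOIN's ON clause instead of WHERE

Corrected query:
SELECT p.name, c.amount FROM customers p LEFT JOIN purchases c ON c.customer_id = p.id AND c.amount > 1724.4

Result:
name  | amount
------+-------
Frank | NULL  
Dave  | NULL  
Bob   | NULL  
Grace | NULL  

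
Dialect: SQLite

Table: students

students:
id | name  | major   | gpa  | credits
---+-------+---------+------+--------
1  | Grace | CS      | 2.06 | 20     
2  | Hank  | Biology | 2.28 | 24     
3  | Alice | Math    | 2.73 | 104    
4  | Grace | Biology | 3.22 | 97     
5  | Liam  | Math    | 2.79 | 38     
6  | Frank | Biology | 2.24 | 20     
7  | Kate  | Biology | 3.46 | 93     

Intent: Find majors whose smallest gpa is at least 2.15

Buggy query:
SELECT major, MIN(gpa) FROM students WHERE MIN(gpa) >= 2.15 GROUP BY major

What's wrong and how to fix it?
Bug: Aggregates like MIN are computed per group after WHERE runs

Fix: Use HAVING for the per-group MIN condition

Corrected query:
SELECT major, MIN(gpa) FROM students GROUP BY major HAVING MIN(gpa) >= 2.15

Result:
major   | MIN(gpa)
--------+---------
Biology | 2.24    
Math    | 2.73    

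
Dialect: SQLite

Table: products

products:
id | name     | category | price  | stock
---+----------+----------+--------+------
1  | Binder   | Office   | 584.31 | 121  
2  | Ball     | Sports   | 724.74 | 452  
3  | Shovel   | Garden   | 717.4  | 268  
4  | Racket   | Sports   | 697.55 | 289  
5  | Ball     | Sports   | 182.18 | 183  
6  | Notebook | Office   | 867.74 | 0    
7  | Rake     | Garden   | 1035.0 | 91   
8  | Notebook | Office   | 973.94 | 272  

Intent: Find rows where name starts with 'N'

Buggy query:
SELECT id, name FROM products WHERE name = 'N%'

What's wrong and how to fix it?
Bug: Wildcards only work with LIKE; '=' treats '%' as a literal character

Fix: Use LIKE for wildcard pattern matching

Corrected query:
SELECT id, name FROM products WHERE name LIKE 'N%'

Result:
id | name    
---+---------
6  | Notebook
8  | Notebook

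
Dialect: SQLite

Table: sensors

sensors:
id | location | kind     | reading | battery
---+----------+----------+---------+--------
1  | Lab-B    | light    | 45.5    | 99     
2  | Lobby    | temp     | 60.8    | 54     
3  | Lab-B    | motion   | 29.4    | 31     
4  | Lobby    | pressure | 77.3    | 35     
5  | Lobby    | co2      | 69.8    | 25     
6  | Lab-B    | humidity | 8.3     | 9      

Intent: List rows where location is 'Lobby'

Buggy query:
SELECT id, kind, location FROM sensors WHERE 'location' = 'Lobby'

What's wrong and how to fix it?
Bug: 'location' in single quotes is a string literal, not the column; the comparison is literal-vs-literal and never true

Fix: Reference the column as location without single quotes

Corrected query:
SELECT id, kind, location FROM sensors WHERE location = 'Lobby'

Result:
id | kind     | location
---+----------+---------
2  | temp     | Lobby   
4  | pressure | Lobby   
5  | co2      | Lobby   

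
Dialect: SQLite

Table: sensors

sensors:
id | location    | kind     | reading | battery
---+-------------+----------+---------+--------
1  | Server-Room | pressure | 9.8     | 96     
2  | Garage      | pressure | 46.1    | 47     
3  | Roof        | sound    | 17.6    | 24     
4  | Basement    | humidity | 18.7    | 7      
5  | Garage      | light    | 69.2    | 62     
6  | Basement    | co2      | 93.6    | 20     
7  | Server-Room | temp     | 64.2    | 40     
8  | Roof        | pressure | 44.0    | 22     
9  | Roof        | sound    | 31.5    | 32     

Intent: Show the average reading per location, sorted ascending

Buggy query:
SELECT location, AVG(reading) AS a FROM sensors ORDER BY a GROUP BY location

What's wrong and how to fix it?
Bug: ORDER BY appears before GROUP BY; SQL clause order requires GROUP BY first

Fix: Move ORDER BY to the end, after GROUP BY

Corrected query:
SELECT location, AVG(reading) AS a FROM sensors GROUP BY location ORDER BY a

Result:
location    | a        
------------+----------
Roof        | 31.033333
Server-Room | 37       
Basement    | 56.15    
Garage      | 57.65    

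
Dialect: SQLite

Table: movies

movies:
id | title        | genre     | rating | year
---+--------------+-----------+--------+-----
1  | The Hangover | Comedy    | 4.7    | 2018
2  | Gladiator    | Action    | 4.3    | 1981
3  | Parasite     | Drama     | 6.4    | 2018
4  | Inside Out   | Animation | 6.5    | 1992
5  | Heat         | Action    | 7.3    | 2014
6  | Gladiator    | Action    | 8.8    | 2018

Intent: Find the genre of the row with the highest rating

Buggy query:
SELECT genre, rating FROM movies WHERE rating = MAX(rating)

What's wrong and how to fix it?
Bug: WHERE is evaluated per row; an aggregate over the whole table isn't defined there

Fix: Use a subquery: WHERE rating = (SELECT MAX(rating) FROM movies)

Corrected query:
SELECT genre, rating FROM movies WHERE rating = (SELECT MAX(rating) FROM movies)

Result:
genre  | rating
-------+-------
Action | 8.8   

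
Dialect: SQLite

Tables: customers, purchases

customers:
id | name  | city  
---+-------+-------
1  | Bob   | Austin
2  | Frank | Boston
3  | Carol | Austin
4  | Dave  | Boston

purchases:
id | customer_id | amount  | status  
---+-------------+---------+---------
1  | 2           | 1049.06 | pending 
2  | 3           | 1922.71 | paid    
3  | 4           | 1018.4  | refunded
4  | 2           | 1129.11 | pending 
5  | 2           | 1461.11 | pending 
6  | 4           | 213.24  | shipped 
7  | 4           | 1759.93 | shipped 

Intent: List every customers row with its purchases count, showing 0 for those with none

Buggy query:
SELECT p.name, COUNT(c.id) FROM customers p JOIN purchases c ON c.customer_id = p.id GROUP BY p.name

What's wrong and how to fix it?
Bug: INNER JOIN drops customers rows that have no matching purchases rows

Fix: Use LEFT JOIN so parents without children still appear (COUNT(c.id) gives 0)

Corrected query:
SELECT p.name, COUNT(c.id) FROM customers p LEFT JOIN purchases c ON c.customer_id = p.id GROUP BY p.name

Result:
name  | COUNT(c.id)
------+------------
Bob   | 0          
Carol | 1          
Dave  | 3          
Frank | 3          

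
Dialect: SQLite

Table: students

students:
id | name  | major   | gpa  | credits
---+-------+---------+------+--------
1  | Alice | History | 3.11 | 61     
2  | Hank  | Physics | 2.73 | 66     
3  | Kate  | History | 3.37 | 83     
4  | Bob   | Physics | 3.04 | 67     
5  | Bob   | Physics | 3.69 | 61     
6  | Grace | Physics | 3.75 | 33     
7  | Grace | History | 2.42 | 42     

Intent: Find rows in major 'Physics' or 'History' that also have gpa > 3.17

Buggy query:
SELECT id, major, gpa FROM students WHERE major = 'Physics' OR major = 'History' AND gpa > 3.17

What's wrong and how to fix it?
Bug: AND binds tighter than OR, so this parses as major = 'Physics' OR (major = 'History' AND gpa > 3.17)

Fix: Add parentheses around the OR so the AND applies to both alternatives

Corrected query:
SELECT id, major, gpa FROM students WHERE (major = 'Physics' OR major = 'History') AND gpa > 3.17

Result:
id | major   | gpa 
---+---------+-----
3  | History | 3.37
5  | Physics | 3.69
6  | Physics | 3.75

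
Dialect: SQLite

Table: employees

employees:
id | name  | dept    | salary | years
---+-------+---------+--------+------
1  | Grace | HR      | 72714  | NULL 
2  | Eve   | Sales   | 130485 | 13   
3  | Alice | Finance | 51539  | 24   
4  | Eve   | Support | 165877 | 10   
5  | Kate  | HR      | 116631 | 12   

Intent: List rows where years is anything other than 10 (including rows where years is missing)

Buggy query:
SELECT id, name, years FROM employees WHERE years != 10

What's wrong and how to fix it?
Bug: 'years != 10' is unknown when years is NULL, so NULL rows are silently excluded

Fix: Handle NULL separately with IS NULL alongside the inequality

Corrected query:
SELECT id, name, years FROM employees WHERE years != 10 OR years IS NULL

Result:
id | name  | years
---+-------+------
1  | Grace | NULL 
2  | Eve   | 13   
3  | Alice | 24   
5  | Kate  | 12   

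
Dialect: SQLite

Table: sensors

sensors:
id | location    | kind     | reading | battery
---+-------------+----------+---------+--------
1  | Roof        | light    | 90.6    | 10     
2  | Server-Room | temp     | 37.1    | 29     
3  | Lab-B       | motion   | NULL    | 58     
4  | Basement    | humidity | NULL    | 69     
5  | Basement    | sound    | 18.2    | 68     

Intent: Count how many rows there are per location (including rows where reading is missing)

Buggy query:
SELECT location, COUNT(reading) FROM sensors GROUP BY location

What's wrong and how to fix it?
Bug: COUNT(column) counts non-NULL values only; rows with NULL reading aren't counted

Fix: Use COUNT(*) to count all rows regardless of NULL

Corrected query:
SELECT location, COUNT(*) FROM sensors GROUP BY location

Result:
location    | COUNT(*)
------------+---------
Basement    | 2       
Lab-B       | 1       
Roof        | 1       
Server-Room | 1       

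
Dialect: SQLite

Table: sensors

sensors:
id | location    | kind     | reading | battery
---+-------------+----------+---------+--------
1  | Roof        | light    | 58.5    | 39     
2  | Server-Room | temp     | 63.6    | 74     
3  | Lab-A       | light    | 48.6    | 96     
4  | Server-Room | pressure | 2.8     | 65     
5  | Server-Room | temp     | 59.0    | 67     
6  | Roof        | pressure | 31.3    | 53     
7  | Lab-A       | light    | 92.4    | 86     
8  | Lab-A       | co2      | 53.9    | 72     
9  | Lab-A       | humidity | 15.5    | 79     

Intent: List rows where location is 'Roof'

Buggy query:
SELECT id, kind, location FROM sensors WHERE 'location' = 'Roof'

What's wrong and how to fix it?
Bug: Single quotes denote string literals in SQL; the column name is being compared as a constant string

Fix: Remove the quotes around the column name (or use double quotes for an identifier)

Corrected query:
SELECT id, kind, location FROM sensors WHERE location = 'Roof'

Result:
id | kind     | location
---+----------+---------
1  | light    | Roof    
6  | pressure | Roof    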